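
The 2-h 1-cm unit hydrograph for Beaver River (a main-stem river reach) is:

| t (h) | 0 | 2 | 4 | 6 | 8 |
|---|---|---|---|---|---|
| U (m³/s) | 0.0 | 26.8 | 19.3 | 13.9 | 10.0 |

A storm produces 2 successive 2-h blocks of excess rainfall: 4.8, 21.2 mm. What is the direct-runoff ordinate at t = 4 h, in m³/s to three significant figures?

Q ≈ 66.1 m³/s

By discrete convolution, Q_j = Σ (P_i / 10 mm) · U_{j−i}.
At t = 4 h (j=2): Q = (4.8/10)·19.3 + (21.2/10)·26.8 = 66.1 m³/s.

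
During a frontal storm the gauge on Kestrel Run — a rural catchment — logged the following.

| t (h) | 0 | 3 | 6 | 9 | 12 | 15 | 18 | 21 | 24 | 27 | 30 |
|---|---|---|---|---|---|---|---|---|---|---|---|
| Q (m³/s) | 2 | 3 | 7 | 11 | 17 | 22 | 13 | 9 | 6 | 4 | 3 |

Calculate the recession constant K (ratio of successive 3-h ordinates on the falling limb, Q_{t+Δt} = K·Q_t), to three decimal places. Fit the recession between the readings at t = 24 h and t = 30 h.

Using the recession-limb readings at t = 24 h and t = 30 h: Q falls from 6 to 3 m³/s over 2 intervals.
K = (Q₂/Q₁)^(1/2) = (3/6)^(1/2) = 0.707.

K ≈ 0.707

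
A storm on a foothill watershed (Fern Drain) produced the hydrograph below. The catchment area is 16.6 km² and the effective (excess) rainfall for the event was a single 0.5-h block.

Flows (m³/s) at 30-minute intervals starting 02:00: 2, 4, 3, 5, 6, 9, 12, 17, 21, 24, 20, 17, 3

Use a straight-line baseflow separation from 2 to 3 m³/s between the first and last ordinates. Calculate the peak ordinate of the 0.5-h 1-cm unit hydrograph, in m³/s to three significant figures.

Direct runoff: 0.00, 1.92, 0.83, 2.75, 3.67, 6.58, 9.50, 14.42, 18.33, 21.25, 17.17, 14.08, 0.00 m³/s; ΣQ_DR = 110.5 m³/s, peak = 21.25 m³/s.
Runoff depth d = ΣQ_DR·Δt / A = 110.5 × 1800 / (16.6 km²) = 11.98 mm.
The 1-cm UH is the DRH scaled by (10 mm)/d, so U_p = 21.25 × 10/11.98 = 17.7 m³/s.

U_p ≈ 17.7 m³/s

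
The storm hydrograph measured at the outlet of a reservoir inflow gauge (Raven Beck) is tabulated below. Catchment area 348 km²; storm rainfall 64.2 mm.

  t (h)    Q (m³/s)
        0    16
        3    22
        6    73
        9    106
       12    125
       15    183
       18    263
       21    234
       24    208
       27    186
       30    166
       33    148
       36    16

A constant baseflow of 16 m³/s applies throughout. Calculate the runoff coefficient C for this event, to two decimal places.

C ≈ 0.74

ΣQ_DR = 1538 m³/s; V = ΣQ_DR·Δt = 1.661 × 10^7 m³.
Runoff depth d = V / A = 47.73 mm.
C = d / P = 47.73 / 64.2 = 0.74.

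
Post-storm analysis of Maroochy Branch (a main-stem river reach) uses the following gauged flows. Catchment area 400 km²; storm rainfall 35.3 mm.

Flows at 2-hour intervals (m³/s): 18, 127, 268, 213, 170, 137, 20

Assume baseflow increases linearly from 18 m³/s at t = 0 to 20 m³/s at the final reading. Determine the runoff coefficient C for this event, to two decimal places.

C ≈ 0.42

ΣQ_DR = 820.0 m³/s; V = ΣQ_DR·Δt = 5.904 × 10^6 m³.
Runoff depth d = V / A = 14.76 mm.
C = d / P = 14.76 / 35.3 = 0.42.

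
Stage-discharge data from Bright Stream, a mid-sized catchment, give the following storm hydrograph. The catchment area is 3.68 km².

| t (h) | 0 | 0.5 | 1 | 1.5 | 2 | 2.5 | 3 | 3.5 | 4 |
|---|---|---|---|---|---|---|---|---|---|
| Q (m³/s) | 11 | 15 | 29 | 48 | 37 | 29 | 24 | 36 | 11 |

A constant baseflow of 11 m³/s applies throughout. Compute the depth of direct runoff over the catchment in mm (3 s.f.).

d ≈ 69.0 mm

Direct runoff: 0.0, 4.0, 18.0, 37.0, 26.0, 18.0, 13.0, 25.0, 0.0 m³/s; ΣQ_DR = 141.0 m³/s.
V = ΣQ_DR · Δt = 141.0 × 1800 s = 2.538 × 10^5 m³.
Over A = 3.68 km², depth = V / A = 69.0 mm.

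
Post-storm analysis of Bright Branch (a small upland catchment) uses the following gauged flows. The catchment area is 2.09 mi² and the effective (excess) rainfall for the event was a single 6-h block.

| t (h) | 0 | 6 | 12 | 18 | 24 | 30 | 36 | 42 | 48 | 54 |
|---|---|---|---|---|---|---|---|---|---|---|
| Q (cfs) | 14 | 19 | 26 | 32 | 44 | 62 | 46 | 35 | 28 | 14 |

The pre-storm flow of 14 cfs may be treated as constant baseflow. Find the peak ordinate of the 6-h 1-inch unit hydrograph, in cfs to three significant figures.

U_p ≈ 59.9 cfs

Direct runoff: 0.0, 5.0, 12.0, 18.0, 30.0, 48.0, 32.0, 21.0, 14.0, 0.0 cfs; ΣQ_DR = 180.0 cfs, peak = 48.0 cfs.
Runoff depth d = ΣQ_DR·Δt / A = 180.0 × 21600 / (2.09 mi²) = 0.8007 in.
The 1-inch UH is the DRH scaled by (1 in)/d, so U_p = 48.0 × 1/0.8007 = 59.9 cfs.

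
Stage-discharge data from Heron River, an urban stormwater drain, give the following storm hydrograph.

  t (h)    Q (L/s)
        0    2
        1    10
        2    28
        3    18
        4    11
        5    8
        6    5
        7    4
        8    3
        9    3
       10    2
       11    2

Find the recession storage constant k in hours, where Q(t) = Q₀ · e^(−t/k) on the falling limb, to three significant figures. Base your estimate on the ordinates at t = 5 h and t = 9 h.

k ≈ 4.08 h

On the falling limb, Q drops from 8 to 3 L/s between t = 5 h and t = 9 h (Δt = 4 h).
k = −Δt / ln(Q₂/Q₁) = −4 / ln(3/8) = 4.08 h.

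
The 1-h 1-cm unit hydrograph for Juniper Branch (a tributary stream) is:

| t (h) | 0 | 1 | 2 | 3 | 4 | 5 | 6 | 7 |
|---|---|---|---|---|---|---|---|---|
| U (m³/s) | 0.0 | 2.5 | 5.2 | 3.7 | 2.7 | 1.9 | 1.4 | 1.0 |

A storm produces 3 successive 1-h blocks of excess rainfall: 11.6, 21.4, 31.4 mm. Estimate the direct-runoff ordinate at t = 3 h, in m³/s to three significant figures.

Q ≈ 23.3 m³/s

By discrete convolution, Q_j = Σ (P_i / 10 mm) · U_{j−i}.
At t = 3 h (j=3): Q = (11.6/10)·3.7 + (21.4/10)·5.2 + (31.4/10)·2.5 = 23.3 m³/s.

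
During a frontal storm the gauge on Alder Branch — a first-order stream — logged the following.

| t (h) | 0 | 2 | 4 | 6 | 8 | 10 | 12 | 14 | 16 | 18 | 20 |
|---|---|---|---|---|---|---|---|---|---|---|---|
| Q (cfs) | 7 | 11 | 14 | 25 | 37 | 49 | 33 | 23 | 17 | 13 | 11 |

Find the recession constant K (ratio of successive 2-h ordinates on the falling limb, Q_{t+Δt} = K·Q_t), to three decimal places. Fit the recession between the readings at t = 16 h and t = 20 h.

K ≈ 0.804

Using the recession-limb readings at t = 16 h and t = 20 h: Q falls from 17 to 11 cfs over 2 intervals.
K = (Q₂/Q₁)^(1/2) = (11/17)^(1/2) = 0.804.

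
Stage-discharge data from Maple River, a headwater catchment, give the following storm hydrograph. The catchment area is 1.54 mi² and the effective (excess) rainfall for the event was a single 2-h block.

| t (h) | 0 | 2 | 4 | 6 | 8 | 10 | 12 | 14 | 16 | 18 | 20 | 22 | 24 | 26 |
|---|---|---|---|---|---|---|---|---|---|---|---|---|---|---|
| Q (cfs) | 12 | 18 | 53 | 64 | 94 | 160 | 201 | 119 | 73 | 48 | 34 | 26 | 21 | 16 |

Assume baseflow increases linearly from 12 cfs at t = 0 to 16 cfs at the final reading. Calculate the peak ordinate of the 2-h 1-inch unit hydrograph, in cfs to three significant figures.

U_p ≈ 125 cfs

Direct runoff: 0.00, 5.69, 40.38, 51.08, 80.77, 146.46, 187.15, 104.85, 58.54, 33.23, 18.92, 10.62, 5.31, 0.00 cfs; ΣQ_DR = 743.0 cfs, peak = 187.15 cfs.
Runoff depth d = ΣQ_DR·Δt / A = 743.0 × 7200 / (1.54 mi²) = 1.495 in.
The 1-inch UH is the DRH scaled by (1 in)/d, so U_p = 187.15 × 1/1.495 = 125 cfs.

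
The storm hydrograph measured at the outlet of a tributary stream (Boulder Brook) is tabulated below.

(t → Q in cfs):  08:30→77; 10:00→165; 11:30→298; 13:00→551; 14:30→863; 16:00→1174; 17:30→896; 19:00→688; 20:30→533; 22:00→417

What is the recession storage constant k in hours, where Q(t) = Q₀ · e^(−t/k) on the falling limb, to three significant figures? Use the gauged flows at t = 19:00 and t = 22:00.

On the falling limb, Q drops from 688 to 417 cfs between t = 19:00 and t = 22:00 (Δt = 3 h).
k = −Δt / ln(Q₂/Q₁) = −3 / ln(417/688) = 5.99 h.

k ≈ 5.99 h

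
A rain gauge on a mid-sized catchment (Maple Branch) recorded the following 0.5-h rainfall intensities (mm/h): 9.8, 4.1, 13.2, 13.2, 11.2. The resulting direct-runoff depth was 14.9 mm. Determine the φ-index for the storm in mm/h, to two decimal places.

Only the 4 blocks with intensity above φ contribute runoff: 9.8, 13.2, 13.2, 11.2 mm/h.
Σ(I−φ)·Δt = d  ⇒  (9.8+13.2+13.2+11.2 − 4φ)·0.5 = 14.9
φ = (47.40 − 14.9/0.5) / 4 = 4.40 mm/h.

φ ≈ 4.40 mm/h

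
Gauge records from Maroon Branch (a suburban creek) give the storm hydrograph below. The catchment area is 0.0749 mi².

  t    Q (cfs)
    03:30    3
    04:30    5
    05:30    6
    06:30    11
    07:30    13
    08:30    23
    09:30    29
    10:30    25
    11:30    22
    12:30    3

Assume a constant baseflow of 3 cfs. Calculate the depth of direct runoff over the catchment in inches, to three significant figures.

d ≈ 2.28 in

Direct runoff: 0.0, 2.0, 3.0, 8.0, 10.0, 20.0, 26.0, 22.0, 19.0, 0.0 cfs; ΣQ_DR = 110.0 cfs.
V = ΣQ_DR · Δt = 110.0 × 3600 s = 3.960 × 10^5 ft³.
Over A = 0.0749 mi², depth = V / A = 2.28 in.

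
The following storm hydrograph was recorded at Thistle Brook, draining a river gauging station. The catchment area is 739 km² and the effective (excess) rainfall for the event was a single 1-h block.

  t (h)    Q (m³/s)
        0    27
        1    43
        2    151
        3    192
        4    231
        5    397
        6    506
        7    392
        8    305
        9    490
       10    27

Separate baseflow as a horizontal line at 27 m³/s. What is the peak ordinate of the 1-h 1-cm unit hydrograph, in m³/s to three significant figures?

U_p ≈ 399 m³/s

Direct runoff: 0.0, 16.0, 124.0, 165.0, 204.0, 370.0, 479.0, 365.0, 278.0, 463.0, 0.0 m³/s; ΣQ_DR = 2464 m³/s, peak = 479.0 m³/s.
Runoff depth d = ΣQ_DR·Δt / A = 2464 × 3600 / (739 km²) = 12.00 mm.
The 1-cm UH is the DRH scaled by (10 mm)/d, so U_p = 479.0 × 10/12.00 = 399 m³/s.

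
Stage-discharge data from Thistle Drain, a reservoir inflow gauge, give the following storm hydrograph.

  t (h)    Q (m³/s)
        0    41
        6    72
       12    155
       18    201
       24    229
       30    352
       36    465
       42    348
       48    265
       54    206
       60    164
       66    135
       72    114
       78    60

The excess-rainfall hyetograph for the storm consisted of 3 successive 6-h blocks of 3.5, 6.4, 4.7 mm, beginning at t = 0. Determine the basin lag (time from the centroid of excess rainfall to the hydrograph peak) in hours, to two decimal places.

t_L ≈ 26.51 h

Centroid of excess rainfall: t_c = Σ P_i·t̄_i / ΣP_i = 9.4932 h (block centres at 3, 9, 15 h).
Hydrograph peak occurs at t = 36 h, so basin lag t_L = 36 − 9.4932 = 26.51 h.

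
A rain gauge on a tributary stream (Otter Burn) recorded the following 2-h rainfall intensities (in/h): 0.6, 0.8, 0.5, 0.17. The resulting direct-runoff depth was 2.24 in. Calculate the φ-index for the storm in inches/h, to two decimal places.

Only the 3 blocks with intensity above φ contribute runoff: 0.6, 0.8, 0.5 in/h.
Σ(I−φ)·Δt = d  ⇒  (0.6+0.8+0.5 − 3φ)·2 = 2.24
φ = (1.900 − 2.24/2) / 3 = 0.26 in/h.

φ ≈ 0.26 in/h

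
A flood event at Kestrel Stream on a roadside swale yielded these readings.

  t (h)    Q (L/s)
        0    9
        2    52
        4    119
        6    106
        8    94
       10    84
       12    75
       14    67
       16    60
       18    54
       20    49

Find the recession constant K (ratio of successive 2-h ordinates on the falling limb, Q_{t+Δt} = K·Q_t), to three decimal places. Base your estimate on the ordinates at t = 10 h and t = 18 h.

K ≈ 0.895

Using the recession-limb readings at t = 10 h and t = 18 h: Q falls from 84 to 54 L/s over 4 intervals.
K = (Q₂/Q₁)^(1/4) = (54/84)^(1/4) = 0.895.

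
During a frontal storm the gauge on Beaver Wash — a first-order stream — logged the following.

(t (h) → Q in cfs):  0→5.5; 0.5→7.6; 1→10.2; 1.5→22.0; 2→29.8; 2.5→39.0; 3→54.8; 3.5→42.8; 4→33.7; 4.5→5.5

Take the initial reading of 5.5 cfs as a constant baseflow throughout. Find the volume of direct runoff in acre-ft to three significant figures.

V ≈ 8.10 acre-ft

Direct-runoff ordinates (Q − Q_b): 0.0, 2.1, 4.7, 16.5, 24.3, 33.5, 49.3, 37.3, 28.2, 0.0 cfs.
ΣQ_DR = 195.9 cfs.
With Δt = 0.5 h = 1800 s, V = ΣQ_DR · Δt = 195.9 × 1800 = 3.53 × 10^5 ft³ = 8.10 acre-ft.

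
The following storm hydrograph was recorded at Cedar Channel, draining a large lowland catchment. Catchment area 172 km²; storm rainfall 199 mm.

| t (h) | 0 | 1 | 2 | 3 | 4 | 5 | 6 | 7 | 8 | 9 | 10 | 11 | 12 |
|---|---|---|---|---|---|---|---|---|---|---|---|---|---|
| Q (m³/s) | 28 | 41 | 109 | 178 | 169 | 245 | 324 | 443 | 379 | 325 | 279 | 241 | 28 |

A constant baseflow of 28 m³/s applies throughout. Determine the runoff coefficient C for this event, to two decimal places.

ΣQ_DR = 2425 m³/s; V = ΣQ_DR·Δt = 8.730 × 10^6 m³.
Runoff depth d = V / A = 50.76 mm.
C = d / P = 50.76 / 199 = 0.26.

C ≈ 0.26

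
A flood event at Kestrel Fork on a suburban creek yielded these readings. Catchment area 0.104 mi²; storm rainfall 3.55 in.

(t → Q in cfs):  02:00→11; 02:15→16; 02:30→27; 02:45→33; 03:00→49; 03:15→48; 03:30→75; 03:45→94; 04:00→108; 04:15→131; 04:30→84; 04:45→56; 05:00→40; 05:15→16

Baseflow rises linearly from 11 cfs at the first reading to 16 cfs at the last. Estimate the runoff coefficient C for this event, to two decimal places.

C ≈ 0.63

ΣQ_DR = 599.0 cfs; V = ΣQ_DR·Δt = 5.391 × 10^5 ft³.
Runoff depth d = V / A = 2.231 in.
C = d / P = 2.231 / 3.55 = 0.63.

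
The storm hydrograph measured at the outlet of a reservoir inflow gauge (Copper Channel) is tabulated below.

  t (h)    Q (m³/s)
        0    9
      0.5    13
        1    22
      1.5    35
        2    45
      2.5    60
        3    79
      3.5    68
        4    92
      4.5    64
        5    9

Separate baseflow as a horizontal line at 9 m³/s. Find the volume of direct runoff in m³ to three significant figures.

Direct-runoff ordinates (Q − Q_b): 0.0, 4.0, 13.0, 26.0, 36.0, 51.0, 70.0, 59.0, 83.0, 55.0, 0.0 m³/s.
ΣQ_DR = 397.0 m³/s.
With Δt = 0.5 h = 1800 s, V = ΣQ_DR · Δt = 397.0 × 1800 = 7.15 × 10^5 m³.

V ≈ 7.15 × 10^5 m³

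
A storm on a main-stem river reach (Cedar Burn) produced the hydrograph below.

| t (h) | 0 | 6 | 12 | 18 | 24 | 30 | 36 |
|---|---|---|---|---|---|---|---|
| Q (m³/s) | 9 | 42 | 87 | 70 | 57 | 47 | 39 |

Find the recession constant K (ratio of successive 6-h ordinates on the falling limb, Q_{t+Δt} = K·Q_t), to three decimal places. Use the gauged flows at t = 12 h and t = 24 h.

Using the recession-limb readings at t = 12 h and t = 24 h: Q falls from 87 to 57 m³/s over 2 intervals.
K = (Q₂/Q₁)^(1/2) = (57/87)^(1/2) = 0.809.

K ≈ 0.809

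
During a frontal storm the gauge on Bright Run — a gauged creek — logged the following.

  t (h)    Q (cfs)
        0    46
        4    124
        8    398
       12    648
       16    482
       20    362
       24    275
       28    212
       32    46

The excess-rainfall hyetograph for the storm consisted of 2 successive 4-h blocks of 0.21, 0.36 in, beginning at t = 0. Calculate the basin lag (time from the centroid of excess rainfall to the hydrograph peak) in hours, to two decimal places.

Centroid of excess rainfall: t_c = Σ P_i·t̄_i / ΣP_i = 4.5263 h (block centres at 2, 6 h).
Hydrograph peak occurs at t = 12 h, so basin lag t_L = 12 − 4.5263 = 7.47 h.

t_L ≈ 7.47 h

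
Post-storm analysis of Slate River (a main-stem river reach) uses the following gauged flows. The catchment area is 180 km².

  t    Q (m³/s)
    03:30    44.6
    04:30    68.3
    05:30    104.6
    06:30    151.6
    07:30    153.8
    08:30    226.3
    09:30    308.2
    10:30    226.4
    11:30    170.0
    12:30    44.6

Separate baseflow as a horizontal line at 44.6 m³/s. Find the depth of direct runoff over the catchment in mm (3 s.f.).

d ≈ 21.0 mm

Direct runoff: 0.0, 23.7, 60.0, 107.0, 109.2, 181.7, 263.6, 181.8, 125.4, 0.0 m³/s; ΣQ_DR = 1052 m³/s.
V = ΣQ_DR · Δt = 1052 × 3600 s = 3.789 × 10^6 m³.
Over A = 180 km², depth = V / A = 21.0 mm.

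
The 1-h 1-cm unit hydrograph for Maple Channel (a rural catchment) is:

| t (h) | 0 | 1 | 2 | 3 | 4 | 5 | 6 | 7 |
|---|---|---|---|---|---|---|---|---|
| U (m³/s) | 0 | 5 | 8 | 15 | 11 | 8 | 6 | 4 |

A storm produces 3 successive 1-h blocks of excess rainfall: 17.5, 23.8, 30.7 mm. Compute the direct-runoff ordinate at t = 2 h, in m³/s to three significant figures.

Q ≈ 25.9 m³/s

By discrete convolution, Q_j = Σ (P_i / 10 mm) · U_{j−i}.
At t = 2 h (j=2): Q = (17.5/10)·8 + (23.8/10)·5 + (30.7/10)·0 = 25.9 m³/s.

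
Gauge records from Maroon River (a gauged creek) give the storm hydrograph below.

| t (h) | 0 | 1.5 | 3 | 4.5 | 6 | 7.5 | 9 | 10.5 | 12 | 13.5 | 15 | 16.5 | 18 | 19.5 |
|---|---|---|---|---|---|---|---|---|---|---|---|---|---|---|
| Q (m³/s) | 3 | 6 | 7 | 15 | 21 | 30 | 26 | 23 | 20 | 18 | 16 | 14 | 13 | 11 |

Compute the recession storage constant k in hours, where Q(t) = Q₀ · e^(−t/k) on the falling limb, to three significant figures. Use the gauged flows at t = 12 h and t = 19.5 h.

k ≈ 12.5 h

On the falling limb, Q drops from 20 to 11 m³/s between t = 12 h and t = 19.5 h (Δt = 7.5 h).
k = −Δt / ln(Q₂/Q₁) = −7.5 / ln(11/20) = 12.5 h.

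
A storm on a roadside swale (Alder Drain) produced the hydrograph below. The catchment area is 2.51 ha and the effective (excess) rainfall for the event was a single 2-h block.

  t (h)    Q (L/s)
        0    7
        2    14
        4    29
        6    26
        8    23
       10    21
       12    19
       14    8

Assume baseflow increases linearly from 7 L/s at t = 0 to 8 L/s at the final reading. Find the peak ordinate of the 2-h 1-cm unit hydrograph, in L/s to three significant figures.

Direct runoff: 0.00, 6.86, 21.71, 18.57, 15.43, 13.29, 11.14, 0.00 L/s; ΣQ_DR = 87.00 L/s, peak = 21.71 L/s.
Runoff depth d = ΣQ_DR·Δt / A = 87.00 × 7200 / (2.51 ha) = 24.96 mm.
The 1-cm UH is the DRH scaled by (10 mm)/d, so U_p = 21.71 × 10/24.96 = 8.70 L/s.

U_p ≈ 8.70 L/s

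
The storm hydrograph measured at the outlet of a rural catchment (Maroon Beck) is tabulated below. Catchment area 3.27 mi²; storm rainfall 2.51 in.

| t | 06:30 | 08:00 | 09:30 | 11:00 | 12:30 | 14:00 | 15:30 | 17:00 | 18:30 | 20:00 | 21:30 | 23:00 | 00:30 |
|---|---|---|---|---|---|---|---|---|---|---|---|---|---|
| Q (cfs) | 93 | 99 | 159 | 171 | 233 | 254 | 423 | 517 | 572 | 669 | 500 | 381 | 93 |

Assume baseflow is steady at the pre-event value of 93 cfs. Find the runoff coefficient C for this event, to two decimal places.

C ≈ 0.84

ΣQ_DR = 2955 cfs; V = ΣQ_DR·Δt = 1.596 × 10^7 ft³.
Runoff depth d = V / A = 2.100 in.
C = d / P = 2.100 / 2.51 = 0.84.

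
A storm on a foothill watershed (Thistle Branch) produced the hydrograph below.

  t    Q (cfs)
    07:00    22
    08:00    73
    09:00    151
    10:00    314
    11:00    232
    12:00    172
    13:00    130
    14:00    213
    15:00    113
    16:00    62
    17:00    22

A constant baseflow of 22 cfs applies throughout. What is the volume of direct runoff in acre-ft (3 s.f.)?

Direct-runoff ordinates (Q − Q_b): 0.0, 51.0, 129.0, 292.0, 210.0, 150.0, 108.0, 191.0, 91.0, 40.0, 0.0 cfs.
ΣQ_DR = 1262 cfs.
With Δt = 1 h = 3600 s, V = ΣQ_DR · Δt = 1262 × 3600 = 4.54 × 10^6 ft³ = 104 acre-ft.

V ≈ 104 acre-ft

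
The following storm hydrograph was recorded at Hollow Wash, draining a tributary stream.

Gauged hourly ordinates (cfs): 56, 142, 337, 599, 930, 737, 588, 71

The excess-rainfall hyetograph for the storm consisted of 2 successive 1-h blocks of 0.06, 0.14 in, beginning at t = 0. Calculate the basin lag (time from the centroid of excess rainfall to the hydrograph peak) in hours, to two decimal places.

t_L ≈ 2.80 h

Centroid of excess rainfall: t_c = Σ P_i·t̄_i / ΣP_i = 1.2000 h (block centres at 0.5, 1.5 h).
Hydrograph peak occurs at t = 4 h, so basin lag t_L = 4 − 1.2000 = 2.80 h.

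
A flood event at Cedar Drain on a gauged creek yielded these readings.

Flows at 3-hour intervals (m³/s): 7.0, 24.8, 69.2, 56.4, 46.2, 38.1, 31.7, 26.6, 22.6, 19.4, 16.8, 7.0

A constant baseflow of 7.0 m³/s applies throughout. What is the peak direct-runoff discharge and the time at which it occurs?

Subtracting baseflow gives direct-runoff ordinates: 0.0, 17.8, 62.2, 49.4, 39.2, 31.1, 24.7, 19.6, 15.6, 12.4, 9.8, 0.0 m³/s.
The maximum is 62.2 m³/s, occurring at the reading for t = 6 h.

Q_p = 62.2 m³/s at t = 6 h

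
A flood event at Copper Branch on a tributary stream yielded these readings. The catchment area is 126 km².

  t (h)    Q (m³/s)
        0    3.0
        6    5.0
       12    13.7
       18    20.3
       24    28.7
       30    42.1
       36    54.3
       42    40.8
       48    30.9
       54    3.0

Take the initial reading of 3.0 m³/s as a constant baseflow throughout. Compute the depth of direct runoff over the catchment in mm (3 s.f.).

d ≈ 36.3 mm

Direct runoff: 0.0, 2.0, 10.7, 17.3, 25.7, 39.1, 51.3, 37.8, 27.9, 0.0 m³/s; ΣQ_DR = 211.8 m³/s.
V = ΣQ_DR · Δt = 211.8 × 21600 s = 4.575 × 10^6 m³.
Over A = 126 km², depth = V / A = 36.3 mm.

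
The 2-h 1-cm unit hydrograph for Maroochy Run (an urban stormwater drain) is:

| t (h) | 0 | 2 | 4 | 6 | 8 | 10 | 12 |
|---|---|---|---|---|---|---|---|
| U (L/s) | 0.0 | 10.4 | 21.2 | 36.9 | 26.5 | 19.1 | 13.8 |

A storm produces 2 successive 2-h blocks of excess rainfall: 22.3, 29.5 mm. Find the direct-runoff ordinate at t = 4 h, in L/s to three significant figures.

By discrete convolution, Q_j = Σ (P_i / 10 mm) · U_{j−i}.
At t = 4 h (j=2): Q = (22.3/10)·21.2 + (29.5/10)·10.4 = 78.0 L/s.

Q ≈ 78.0 L/s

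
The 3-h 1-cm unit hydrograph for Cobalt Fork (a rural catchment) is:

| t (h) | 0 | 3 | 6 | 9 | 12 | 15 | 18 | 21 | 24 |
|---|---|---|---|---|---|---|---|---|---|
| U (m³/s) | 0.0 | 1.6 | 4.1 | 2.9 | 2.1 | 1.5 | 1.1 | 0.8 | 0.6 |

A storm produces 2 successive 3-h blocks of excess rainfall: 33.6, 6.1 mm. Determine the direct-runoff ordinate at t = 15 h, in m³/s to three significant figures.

By discrete convolution, Q_j = Σ (P_i / 10 mm) · U_{j−i}.
At t = 15 h (j=5): Q = (33.6/10)·1.5 + (6.1/10)·2.1 = 6.32 m³/s.

Q ≈ 6.32 m³/s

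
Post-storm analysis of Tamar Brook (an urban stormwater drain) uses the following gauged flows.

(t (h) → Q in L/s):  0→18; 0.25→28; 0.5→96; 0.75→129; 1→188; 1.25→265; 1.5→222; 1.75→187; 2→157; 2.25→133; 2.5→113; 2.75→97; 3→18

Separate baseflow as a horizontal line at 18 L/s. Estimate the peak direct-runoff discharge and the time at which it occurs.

Subtracting baseflow gives direct-runoff ordinates: 0.0, 10.0, 78.0, 111.0, 170.0, 247.0, 204.0, 169.0, 139.0, 115.0, 95.0, 79.0, 0.0 L/s.
The maximum is 247.0 L/s, occurring at the reading for t = 1.25 h.

Q_p = 247.0 L/s at t = 1.25 h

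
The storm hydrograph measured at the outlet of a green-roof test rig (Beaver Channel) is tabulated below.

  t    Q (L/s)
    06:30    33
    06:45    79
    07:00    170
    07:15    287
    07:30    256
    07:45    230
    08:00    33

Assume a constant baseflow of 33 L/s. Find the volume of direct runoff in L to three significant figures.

V ≈ 7.71 × 10^5 L

Direct-runoff ordinates (Q − Q_b): 0.0, 46.0, 137.0, 254.0, 223.0, 197.0, 0.0 L/s.
ΣQ_DR = 857.0 L/s.
With Δt = 0.25 h = 900 s, V = ΣQ_DR · Δt = 857.0 × 900 = 7.71 × 10^5 L.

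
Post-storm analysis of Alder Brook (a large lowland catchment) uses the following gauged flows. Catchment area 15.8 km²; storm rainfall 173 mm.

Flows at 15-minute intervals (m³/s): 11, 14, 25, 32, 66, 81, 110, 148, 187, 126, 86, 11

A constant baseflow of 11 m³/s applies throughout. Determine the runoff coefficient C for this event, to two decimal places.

C ≈ 0.25

ΣQ_DR = 765.0 m³/s; V = ΣQ_DR·Δt = 6.885 × 10^5 m³.
Runoff depth d = V / A = 43.58 mm.
C = d / P = 43.58 / 173 = 0.25.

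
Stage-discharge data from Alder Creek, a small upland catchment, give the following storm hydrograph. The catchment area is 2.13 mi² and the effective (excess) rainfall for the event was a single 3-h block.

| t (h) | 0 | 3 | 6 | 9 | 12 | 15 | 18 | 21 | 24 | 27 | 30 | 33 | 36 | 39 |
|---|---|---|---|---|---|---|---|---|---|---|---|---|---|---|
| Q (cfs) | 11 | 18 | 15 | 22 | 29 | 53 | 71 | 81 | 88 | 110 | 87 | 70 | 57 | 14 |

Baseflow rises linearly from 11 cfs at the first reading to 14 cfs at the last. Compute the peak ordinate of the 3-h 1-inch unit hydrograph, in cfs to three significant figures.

U_p ≈ 80.6 cfs

Direct runoff: 0.00, 6.77, 3.54, 10.31, 17.08, 40.85, 58.62, 68.38, 75.15, 96.92, 73.69, 56.46, 43.23, 0.00 cfs; ΣQ_DR = 551.0 cfs, peak = 96.92 cfs.
Runoff depth d = ΣQ_DR·Δt / A = 551.0 × 10800 / (2.13 mi²) = 1.203 in.
The 1-inch UH is the DRH scaled by (1 in)/d, so U_p = 96.92 × 1/1.203 = 80.6 cfs.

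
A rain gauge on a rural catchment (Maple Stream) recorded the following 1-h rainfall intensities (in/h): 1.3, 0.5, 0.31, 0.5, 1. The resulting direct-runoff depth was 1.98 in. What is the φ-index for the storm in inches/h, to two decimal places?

φ ≈ 0.33 in/h

Only the 4 blocks with intensity above φ contribute runoff: 1.3, 0.5, 0.5, 1 in/h.
Σ(I−φ)·Δt = d  ⇒  (1.3+0.5+0.5+1 − 4φ)·1 = 1.98
φ = (3.300 − 1.98/1) / 4 = 0.33 in/h.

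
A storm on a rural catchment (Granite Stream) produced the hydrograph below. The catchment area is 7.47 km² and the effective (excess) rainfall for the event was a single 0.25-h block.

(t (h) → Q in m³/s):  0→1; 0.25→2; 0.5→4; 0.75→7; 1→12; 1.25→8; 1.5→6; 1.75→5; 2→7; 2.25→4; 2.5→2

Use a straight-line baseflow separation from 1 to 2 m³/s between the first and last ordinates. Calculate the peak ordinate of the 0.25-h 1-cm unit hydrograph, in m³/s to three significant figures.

Direct runoff: 0.00, 0.90, 2.80, 5.70, 10.60, 6.50, 4.40, 3.30, 5.20, 2.10, 0.00 m³/s; ΣQ_DR = 41.50 m³/s, peak = 10.60 m³/s.
Runoff depth d = ΣQ_DR·Δt / A = 41.50 × 900 / (7.47 km²) = 5.000 mm.
The 1-cm UH is the DRH scaled by (10 mm)/d, so U_p = 10.60 × 10/5.000 = 21.2 m³/s.

U_p ≈ 21.2 m³/s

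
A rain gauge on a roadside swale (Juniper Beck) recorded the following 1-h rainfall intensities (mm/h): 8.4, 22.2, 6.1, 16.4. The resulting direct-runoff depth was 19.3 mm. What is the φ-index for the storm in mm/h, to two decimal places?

φ ≈ 9.65 mm/h

Only the 2 blocks with intensity above φ contribute runoff: 22.2, 16.4 mm/h.
Σ(I−φ)·Δt = d  ⇒  (22.2+16.4 − 2φ)·1 = 19.3
φ = (38.60 − 19.3/1) / 2 = 9.65 mm/h.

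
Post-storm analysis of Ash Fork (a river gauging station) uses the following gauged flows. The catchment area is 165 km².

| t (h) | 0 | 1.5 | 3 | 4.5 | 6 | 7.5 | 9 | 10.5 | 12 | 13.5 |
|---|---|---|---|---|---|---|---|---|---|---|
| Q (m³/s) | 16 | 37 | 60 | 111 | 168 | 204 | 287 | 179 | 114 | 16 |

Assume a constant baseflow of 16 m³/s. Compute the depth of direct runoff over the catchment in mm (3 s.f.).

Direct runoff: 0.0, 21.0, 44.0, 95.0, 152.0, 188.0, 271.0, 163.0, 98.0, 0.0 m³/s; ΣQ_DR = 1032 m³/s.
V = ΣQ_DR · Δt = 1032 × 5400 s = 5.573 × 10^6 m³.
Over A = 165 km², depth = V / A = 33.8 mm.

d ≈ 33.8 mm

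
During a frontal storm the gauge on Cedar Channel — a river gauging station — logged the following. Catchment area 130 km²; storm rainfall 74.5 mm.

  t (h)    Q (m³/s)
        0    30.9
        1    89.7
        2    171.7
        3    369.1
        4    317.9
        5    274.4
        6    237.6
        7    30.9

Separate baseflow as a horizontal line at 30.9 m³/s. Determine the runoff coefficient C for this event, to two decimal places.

ΣQ_DR = 1275 m³/s; V = ΣQ_DR·Δt = 4.590 × 10^6 m³.
Runoff depth d = V / A = 35.31 mm.
C = d / P = 35.31 / 74.5 = 0.47.

C ≈ 0.47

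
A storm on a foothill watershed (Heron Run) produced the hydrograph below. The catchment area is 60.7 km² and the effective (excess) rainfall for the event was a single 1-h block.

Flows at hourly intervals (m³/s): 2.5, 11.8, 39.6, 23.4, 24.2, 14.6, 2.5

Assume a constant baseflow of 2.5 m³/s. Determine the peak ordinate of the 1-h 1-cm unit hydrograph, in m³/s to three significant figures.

Direct runoff: 0.0, 9.3, 37.1, 20.9, 21.7, 12.1, 0.0 m³/s; ΣQ_DR = 101.1 m³/s, peak = 37.1 m³/s.
Runoff depth d = ΣQ_DR·Δt / A = 101.1 × 3600 / (60.7 km²) = 5.996 mm.
The 1-cm UH is the DRH scaled by (10 mm)/d, so U_p = 37.1 × 10/5.996 = 61.9 m³/s.

U_p ≈ 61.9 m³/s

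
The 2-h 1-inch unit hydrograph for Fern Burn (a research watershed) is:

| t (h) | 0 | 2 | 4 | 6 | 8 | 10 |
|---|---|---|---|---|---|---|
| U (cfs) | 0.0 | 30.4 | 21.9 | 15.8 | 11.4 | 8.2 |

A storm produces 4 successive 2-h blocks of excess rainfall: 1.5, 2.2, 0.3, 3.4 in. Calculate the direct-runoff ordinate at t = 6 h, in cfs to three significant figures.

By discrete convolution, Q_j = Σ (P_i / 1 in) · U_{j−i}.
At t = 6 h (j=3): Q = (1.5/1)·15.8 + (2.2/1)·21.9 + (0.3/1)·30.4 + (3.4/1)·0.0 = 81.0 cfs.

Q ≈ 81.0 cfs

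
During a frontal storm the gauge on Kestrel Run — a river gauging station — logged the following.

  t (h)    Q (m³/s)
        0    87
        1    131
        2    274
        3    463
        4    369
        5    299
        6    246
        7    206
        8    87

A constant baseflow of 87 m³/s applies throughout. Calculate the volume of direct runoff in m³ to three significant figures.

V ≈ 4.96 × 10^6 m³

Direct-runoff ordinates (Q − Q_b): 0.0, 44.0, 187.0, 376.0, 282.0, 212.0, 159.0, 119.0, 0.0 m³/s.
ΣQ_DR = 1379 m³/s.
With Δt = 1 h = 3600 s, V = ΣQ_DR · Δt = 1379 × 3600 = 4.96 × 10^6 m³.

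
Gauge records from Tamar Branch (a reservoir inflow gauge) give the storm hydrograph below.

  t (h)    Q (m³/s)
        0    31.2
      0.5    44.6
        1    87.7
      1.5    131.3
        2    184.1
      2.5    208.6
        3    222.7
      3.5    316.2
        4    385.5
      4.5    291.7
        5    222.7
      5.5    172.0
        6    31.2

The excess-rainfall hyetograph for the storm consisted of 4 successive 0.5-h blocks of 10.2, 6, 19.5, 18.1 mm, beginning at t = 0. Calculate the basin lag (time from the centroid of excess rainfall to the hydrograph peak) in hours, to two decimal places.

Centroid of excess rainfall: t_c = Σ P_i·t̄_i / ΣP_i = 1.1729 h (block centres at 0.25, 0.75, 1.25, 1.75 h).
Hydrograph peak occurs at t = 4 h, so basin lag t_L = 4 − 1.1729 = 2.83 h.

t_L ≈ 2.83 h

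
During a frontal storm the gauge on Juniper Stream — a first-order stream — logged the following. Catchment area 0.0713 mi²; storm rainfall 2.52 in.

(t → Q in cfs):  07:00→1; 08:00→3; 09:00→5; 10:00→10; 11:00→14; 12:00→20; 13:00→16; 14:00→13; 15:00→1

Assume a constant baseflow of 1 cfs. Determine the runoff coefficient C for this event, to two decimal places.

ΣQ_DR = 74.00 cfs; V = ΣQ_DR·Δt = 2.664 × 10^5 ft³.
Runoff depth d = V / A = 1.608 in.
C = d / P = 1.608 / 2.52 = 0.64.

C ≈ 0.64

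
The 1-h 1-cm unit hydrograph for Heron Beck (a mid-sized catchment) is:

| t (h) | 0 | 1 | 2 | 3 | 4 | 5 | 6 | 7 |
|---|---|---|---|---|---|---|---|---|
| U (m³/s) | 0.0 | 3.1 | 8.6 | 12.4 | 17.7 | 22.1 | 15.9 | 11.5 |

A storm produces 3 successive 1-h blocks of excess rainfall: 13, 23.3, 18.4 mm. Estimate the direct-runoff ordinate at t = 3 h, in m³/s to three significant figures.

By discrete convolution, Q_j = Σ (P_i / 10 mm) · U_{j−i}.
At t = 3 h (j=3): Q = (13/10)·12.4 + (23.3/10)·8.6 + (18.4/10)·3.1 = 41.9 m³/s.

Q ≈ 41.9 m³/s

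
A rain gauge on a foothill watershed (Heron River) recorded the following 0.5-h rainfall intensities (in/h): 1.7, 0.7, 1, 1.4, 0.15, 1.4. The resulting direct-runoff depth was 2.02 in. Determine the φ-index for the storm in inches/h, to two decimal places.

φ ≈ 0.43 in/h

Only the 5 blocks with intensity above φ contribute runoff: 1.7, 0.7, 1, 1.4, 1.4 in/h.
Σ(I−φ)·Δt = d  ⇒  (1.7+0.7+1+1.4+1.4 − 5φ)·0.5 = 2.02
φ = (6.200 − 2.02/0.5) / 5 = 0.43 in/h.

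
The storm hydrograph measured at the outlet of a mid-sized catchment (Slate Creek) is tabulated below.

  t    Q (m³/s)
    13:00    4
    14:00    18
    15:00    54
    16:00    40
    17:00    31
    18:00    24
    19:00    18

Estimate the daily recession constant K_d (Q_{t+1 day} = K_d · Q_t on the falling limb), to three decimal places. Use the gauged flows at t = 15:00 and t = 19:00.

Between t = 15:00 and t = 19:00 the flow falls from 54 to 18 m³/s over 4×1 h = 4 h.
Per-interval ratio K = (18/54)^(1/4) = 0.7598; K_d = K^(24/1) = 0.001.

K_d ≈ 0.001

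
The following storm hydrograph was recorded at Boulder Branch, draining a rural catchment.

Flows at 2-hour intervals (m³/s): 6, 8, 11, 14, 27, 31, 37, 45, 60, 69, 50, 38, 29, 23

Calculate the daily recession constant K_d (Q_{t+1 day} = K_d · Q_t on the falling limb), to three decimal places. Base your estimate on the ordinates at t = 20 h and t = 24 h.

Between t = 20 h and t = 24 h the flow falls from 50 to 29 m³/s over 2×2 h = 4 h.
Per-interval ratio K = (29/50)^(1/2) = 0.7616; K_d = K^(24/2) = 0.038.

K_d ≈ 0.038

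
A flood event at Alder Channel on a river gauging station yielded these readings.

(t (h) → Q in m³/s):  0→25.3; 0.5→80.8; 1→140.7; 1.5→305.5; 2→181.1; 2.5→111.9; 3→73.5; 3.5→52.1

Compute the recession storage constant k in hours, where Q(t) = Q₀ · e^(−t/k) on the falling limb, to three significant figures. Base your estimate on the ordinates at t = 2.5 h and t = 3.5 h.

k ≈ 1.31 h

On the falling limb, Q drops from 111.9 to 52.1 m³/s between t = 2.5 h and t = 3.5 h (Δt = 1 h).
k = −Δt / ln(Q₂/Q₁) = −1 / ln(52.1/111.9) = 1.31 h.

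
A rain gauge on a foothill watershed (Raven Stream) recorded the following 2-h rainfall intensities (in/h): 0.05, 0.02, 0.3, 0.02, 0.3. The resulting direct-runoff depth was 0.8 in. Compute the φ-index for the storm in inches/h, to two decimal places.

Only the 2 blocks with intensity above φ contribute runoff: 0.3, 0.3 in/h.
Σ(I−φ)·Δt = d  ⇒  (0.3+0.3 − 2φ)·2 = 0.8
φ = (0.6000 − 0.8/2) / 2 = 0.10 in/h.

φ ≈ 0.10 in/h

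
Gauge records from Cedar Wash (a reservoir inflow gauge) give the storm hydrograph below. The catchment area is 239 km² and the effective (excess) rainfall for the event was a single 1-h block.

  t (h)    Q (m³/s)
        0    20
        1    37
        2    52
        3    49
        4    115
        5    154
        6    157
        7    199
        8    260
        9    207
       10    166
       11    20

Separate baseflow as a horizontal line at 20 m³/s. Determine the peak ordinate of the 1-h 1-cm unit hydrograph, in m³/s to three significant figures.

Direct runoff: 0.0, 17.0, 32.0, 29.0, 95.0, 134.0, 137.0, 179.0, 240.0, 187.0, 146.0, 0.0 m³/s; ΣQ_DR = 1196 m³/s, peak = 240.0 m³/s.
Runoff depth d = ΣQ_DR·Δt / A = 1196 × 3600 / (239 km²) = 18.02 mm.
The 1-cm UH is the DRH scaled by (10 mm)/d, so U_p = 240.0 × 10/18.02 = 133 m³/s.

U_p ≈ 133 m³/s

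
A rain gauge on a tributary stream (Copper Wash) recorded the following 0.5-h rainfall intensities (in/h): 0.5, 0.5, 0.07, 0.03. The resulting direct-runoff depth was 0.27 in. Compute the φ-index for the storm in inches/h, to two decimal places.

φ ≈ 0.23 in/h

Only the 2 blocks with intensity above φ contribute runoff: 0.5, 0.5 in/h.
Σ(I−φ)·Δt = d  ⇒  (0.5+0.5 − 2φ)·0.5 = 0.27
φ = (1.000 − 0.27/0.5) / 2 = 0.23 in/h.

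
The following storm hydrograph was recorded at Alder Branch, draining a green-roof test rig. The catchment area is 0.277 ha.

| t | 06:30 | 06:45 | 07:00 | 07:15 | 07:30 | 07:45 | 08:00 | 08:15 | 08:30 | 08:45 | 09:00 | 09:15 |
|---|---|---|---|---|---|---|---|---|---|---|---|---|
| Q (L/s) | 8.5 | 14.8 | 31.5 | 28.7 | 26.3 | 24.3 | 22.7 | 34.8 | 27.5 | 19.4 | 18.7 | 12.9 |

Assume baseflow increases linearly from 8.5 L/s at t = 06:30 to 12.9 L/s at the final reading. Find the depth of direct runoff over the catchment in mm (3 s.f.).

Direct runoff: 0.00, 5.90, 22.20, 19.00, 16.20, 13.80, 11.80, 23.50, 15.80, 7.30, 6.20, 0.00 L/s; ΣQ_DR = 141.7 L/s.
V = ΣQ_DR · Δt = 141.7 × 900 s = 1.275 × 10^5 L.
Over A = 0.277 ha, depth = V / A = 46.0 mm.

d ≈ 46.0 mm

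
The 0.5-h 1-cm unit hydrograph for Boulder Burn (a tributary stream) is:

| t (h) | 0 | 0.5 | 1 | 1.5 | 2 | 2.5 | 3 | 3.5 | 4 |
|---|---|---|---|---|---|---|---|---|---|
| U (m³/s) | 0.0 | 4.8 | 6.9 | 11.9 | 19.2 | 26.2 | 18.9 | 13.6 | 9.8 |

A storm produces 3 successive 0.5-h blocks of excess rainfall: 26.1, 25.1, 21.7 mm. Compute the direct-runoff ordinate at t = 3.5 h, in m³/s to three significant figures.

By discrete convolution, Q_j = Σ (P_i / 10 mm) · U_{j−i}.
At t = 3.5 h (j=7): Q = (26.1/10)·13.6 + (25.1/10)·18.9 + (21.7/10)·26.2 = 140 m³/s.

Q ≈ 140 m³/s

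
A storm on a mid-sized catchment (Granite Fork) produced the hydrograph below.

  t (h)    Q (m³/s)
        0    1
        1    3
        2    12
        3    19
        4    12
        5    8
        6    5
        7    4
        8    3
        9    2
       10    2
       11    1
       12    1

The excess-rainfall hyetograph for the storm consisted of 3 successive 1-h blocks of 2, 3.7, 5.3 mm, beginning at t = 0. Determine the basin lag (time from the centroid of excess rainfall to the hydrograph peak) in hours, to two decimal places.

t_L ≈ 1.20 h

Centroid of excess rainfall: t_c = Σ P_i·t̄_i / ΣP_i = 1.8000 h (block centres at 0.5, 1.5, 2.5 h).
Hydrograph peak occurs at t = 3 h, so basin lag t_L = 3 − 1.8000 = 1.20 h.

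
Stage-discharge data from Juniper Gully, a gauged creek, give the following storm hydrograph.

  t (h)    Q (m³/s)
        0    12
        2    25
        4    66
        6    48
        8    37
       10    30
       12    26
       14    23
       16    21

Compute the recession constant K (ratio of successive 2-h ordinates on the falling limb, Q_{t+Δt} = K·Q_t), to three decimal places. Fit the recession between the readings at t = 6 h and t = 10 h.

K ≈ 0.791

Using the recession-limb readings at t = 6 h and t = 10 h: Q falls from 48 to 30 m³/s over 2 intervals.
K = (Q₂/Q₁)^(1/2) = (30/48)^(1/2) = 0.791.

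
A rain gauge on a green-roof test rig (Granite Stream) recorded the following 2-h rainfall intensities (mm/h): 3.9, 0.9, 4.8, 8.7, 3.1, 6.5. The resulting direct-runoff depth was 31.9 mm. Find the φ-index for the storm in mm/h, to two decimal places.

Only the 5 blocks with intensity above φ contribute runoff: 3.9, 4.8, 8.7, 3.1, 6.5 mm/h.
Σ(I−φ)·Δt = d  ⇒  (3.9+4.8+8.7+3.1+6.5 − 5φ)·2 = 31.9
φ = (27.00 − 31.9/2) / 5 = 2.21 mm/h.

φ ≈ 2.21 mm/h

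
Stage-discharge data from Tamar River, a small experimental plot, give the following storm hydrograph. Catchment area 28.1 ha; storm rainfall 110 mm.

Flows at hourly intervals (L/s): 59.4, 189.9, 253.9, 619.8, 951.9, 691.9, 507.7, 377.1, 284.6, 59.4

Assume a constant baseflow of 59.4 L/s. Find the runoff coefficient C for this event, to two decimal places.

C ≈ 0.40

ΣQ_DR = 3402 L/s; V = ΣQ_DR·Δt = 1.225 × 10^7 L.
Runoff depth d = V / A = 43.58 mm.
C = d / P = 43.58 / 110 = 0.40.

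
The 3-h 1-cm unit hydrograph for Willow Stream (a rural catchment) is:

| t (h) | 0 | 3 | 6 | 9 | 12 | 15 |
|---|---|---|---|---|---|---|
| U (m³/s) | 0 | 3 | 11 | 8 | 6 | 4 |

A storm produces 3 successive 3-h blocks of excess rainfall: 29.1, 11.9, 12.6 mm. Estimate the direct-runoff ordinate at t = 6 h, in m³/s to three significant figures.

By discrete convolution, Q_j = Σ (P_i / 10 mm) · U_{j−i}.
At t = 6 h (j=2): Q = (29.1/10)·11 + (11.9/10)·3 + (12.6/10)·0 = 35.6 m³/s.

Q ≈ 35.6 m³/s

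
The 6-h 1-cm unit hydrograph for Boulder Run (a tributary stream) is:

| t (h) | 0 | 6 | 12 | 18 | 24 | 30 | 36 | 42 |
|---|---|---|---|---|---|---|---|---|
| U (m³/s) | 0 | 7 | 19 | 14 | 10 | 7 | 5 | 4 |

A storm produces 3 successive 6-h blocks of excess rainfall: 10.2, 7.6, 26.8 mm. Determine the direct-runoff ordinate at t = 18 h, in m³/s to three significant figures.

By discrete convolution, Q_j = Σ (P_i / 10 mm) · U_{j−i}.
At t = 18 h (j=3): Q = (10.2/10)·14 + (7.6/10)·19 + (26.8/10)·7 = 47.5 m³/s.

Q ≈ 47.5 m³/s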